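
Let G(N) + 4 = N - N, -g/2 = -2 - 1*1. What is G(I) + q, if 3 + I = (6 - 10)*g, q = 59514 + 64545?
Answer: 124055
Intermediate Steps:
g = 6 (g = -2*(-2 - 1*1) = -2*(-2 - 1) = -2*(-3) = 6)
q = 124059
I = -27 (I = -3 + (6 - 10)*6 = -3 - 4*6 = -3 - 24 = -27)
G(N) = -4 (G(N) = -4 + (N - N) = -4 + 0 = -4)
G(I) + q = -4 + 124059 = 124055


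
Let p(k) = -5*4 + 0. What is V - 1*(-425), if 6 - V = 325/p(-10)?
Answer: 1789/4 ≈ 447.25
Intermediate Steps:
p(k) = -20 (p(k) = -20 + 0 = -20)
V = 89/4 (V = 6 - 325/(-20) = 6 - 325*(-1)/20 = 6 - 1*(-65/4) = 6 + 65/4 = 89/4 ≈ 22.250)
V - 1*(-425) = 89/4 - 1*(-425) = 89/4 + 425 = 1789/4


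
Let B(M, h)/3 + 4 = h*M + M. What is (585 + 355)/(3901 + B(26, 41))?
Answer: 188/1433 ≈ 0.13119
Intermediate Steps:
B(M, h) = -12 + 3*M + 3*M*h (B(M, h) = -12 + 3*(h*M + M) = -12 + 3*(M*h + M) = -12 + 3*(M + M*h) = -12 + (3*M + 3*M*h) = -12 + 3*M + 3*M*h)
(585 + 355)/(3901 + B(26, 41)) = (585 + 355)/(3901 + (-12 + 3*26 + 3*26*41)) = 940/(3901 + (-12 + 78 + 3198)) = 940/(3901 + 3264) = 940/7165 = 940*(1/7165) = 188/1433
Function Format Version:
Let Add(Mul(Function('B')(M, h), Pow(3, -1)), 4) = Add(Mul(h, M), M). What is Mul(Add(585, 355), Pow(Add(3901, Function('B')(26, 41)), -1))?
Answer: Rational(188, 1433) ≈ 0.13119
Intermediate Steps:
Function('B')(M, h) = Add(-12, Mul(3, M), Mul(3, M, h)) (Function('B')(M, h) = Add(-12, Mul(3, Add(Mul(h, M), M))) = Add(-12, Mul(3, Add(Mul(M, h), M))) = Add(-12, Mul(3, Add(M, Mul(M, h)))) = Add(-12, Add(Mul(3, M), Mul(3, M, h))) = Add(-12, Mul(3, M), Mul(3, M, h)))
Mul(Add(585, 355), Pow(Add(3901, Function('B')(26, 41)), -1)) = Mul(Add(585, 355), Pow(Add(3901, Add(-12, Mul(3, 26), Mul(3, 26, 41))), -1)) = Mul(940, Pow(Add(3901, Add(-12, 78, 3198)), -1)) = Mul(940, Pow(Add(3901, 3264), -1)) = Mul(940, Pow(7165, -1)) = Mul(940, Rational(1, 7165)) = Rational(188, 1433)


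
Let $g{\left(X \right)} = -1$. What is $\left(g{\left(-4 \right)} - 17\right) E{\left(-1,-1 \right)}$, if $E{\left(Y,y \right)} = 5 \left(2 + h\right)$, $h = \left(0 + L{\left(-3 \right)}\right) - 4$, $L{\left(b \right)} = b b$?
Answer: $-630$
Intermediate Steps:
$L{\left(b \right)} = b^{2}$
$h = 5$ ($h = \left(0 + \left(-3\right)^{2}\right) - 4 = \left(0 + 9\right) - 4 = 9 - 4 = 5$)
$E{\left(Y,y \right)} = 35$ ($E{\left(Y,y \right)} = 5 \left(2 + 5\right) = 5 \cdot 7 = 35$)
$\left(g{\left(-4 \right)} - 17\right) E{\left(-1,-1 \right)} = \left(-1 - 17\right) 35 = \left(-18\right) 35 = -630$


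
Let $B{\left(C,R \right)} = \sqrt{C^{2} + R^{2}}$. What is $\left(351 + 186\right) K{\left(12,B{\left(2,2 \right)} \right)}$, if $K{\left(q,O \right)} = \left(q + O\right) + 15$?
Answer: $14499 + 1074 \sqrt{2} \approx 16018.0$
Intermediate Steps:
$K{\left(q,O \right)} = 15 + O + q$ ($K{\left(q,O \right)} = \left(O + q\right) + 15 = 15 + O + q$)
$\left(351 + 186\right) K{\left(12,B{\left(2,2 \right)} \right)} = \left(351 + 186\right) \left(15 + \sqrt{2^{2} + 2^{2}} + 12\right) = 537 \left(15 + \sqrt{4 + 4} + 12\right) = 537 \left(15 + \sqrt{8} + 12\right) = 537 \left(15 + 2 \sqrt{2} + 12\right) = 537 \left(27 + 2 \sqrt{2}\right) = 14499 + 1074 \sqrt{2}$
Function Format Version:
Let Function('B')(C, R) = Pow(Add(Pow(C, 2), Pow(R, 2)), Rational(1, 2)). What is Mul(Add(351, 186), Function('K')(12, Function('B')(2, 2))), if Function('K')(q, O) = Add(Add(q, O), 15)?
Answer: Add(14499, Mul(1074, Pow(2, Rational(1, 2)))) ≈ 16018.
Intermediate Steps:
Function('K')(q, O) = Add(15, O, q) (Function('K')(q, O) = Add(Add(O, q), 15) = Add(15, O, q))
Mul(Add(351, 186), Function('K')(12, Function('B')(2, 2))) = Mul(Add(351, 186), Add(15, Pow(Add(Pow(2, 2), Pow(2, 2)), Rational(1, 2)), 12)) = Mul(537, Add(15, Pow(Add(4, 4), Rational(1, 2)), 12)) = Mul(537, Add(15, Pow(8, Rational(1, 2)), 12)) = Mul(537, Add(15, Mul(2, Pow(2, Rational(1, 2))), 12)) = Mul(537, Add(27, Mul(2, Pow(2, Rational(1, 2))))) = Add(14499, Mul(1074, Pow(2, Rational(1, 2))))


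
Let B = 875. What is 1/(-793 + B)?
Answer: 1/82 ≈ 0.012195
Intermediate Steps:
1/(-793 + B) = 1/(-793 + 875) = 1/82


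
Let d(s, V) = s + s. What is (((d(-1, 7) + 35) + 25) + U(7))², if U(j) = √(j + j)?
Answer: (58 + √14)² ≈ 3812.0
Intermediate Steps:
d(s, V) = 2*s
U(j) = √2*√j (U(j) = √(2*j) = √2*√j)
(((d(-1, 7) + 35) + 25) + U(7))² = (((2*(-1) + 35) + 25) + √2*√7)² = (((-2 + 35) + 25) + √14)² = ((33 + 25) + √14)² = (58 + √14)²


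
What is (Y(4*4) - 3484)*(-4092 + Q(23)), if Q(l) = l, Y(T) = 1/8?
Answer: 113407099/8 ≈ 1.4176e+7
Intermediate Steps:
Y(T) = ⅛
(Y(4*4) - 3484)*(-4092 + Q(23)) = (⅛ - 3484)*(-4092 + 23) = -27871/8*(-4069) = 113407099/8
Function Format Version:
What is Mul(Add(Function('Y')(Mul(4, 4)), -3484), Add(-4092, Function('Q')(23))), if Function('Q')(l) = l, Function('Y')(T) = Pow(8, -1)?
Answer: Rational(113407099, 8) ≈ 1.4176e+7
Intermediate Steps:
Function('Y')(T) = Rational(1, 8)
Mul(Add(Function('Y')(Mul(4, 4)), -3484), Add(-4092, Function('Q')(23))) = Mul(Add(Rational(1, 8), -3484), Add(-4092, 23)) = Mul(Rational(-27871, 8), -4069) = Rational(113407099, 8)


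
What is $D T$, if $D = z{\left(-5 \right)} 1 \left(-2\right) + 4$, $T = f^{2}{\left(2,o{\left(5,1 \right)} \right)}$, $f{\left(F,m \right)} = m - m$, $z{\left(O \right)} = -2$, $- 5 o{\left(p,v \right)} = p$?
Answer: $0$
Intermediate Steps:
$o{\left(p,v \right)} = - \frac{p}{5}$
$f{\left(F,m \right)} = 0$
$T = 0$ ($T = 0^{2} = 0$)
$D = 8$ ($D = \left(-2\right) 1 \left(-2\right) + 4 = \left(-2\right) \left(-2\right) + 4 = 4 + 4 = 8$)
$D T = 8 \cdot 0 = 0$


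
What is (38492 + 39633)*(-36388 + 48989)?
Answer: 984453125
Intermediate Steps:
(38492 + 39633)*(-36388 + 48989) = 78125*12601 = 984453125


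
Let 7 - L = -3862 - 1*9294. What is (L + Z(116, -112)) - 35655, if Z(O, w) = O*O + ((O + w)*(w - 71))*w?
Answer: 72948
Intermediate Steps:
Z(O, w) = O² + w*(-71 + w)*(O + w) (Z(O, w) = O² + ((O + w)*(-71 + w))*w = O² + ((-71 + w)*(O + w))*w = O² + w*(-71 + w)*(O + w))
L = 13163 (L = 7 - (-3862 - 1*9294) = 7 - (-3862 - 9294) = 7 - 1*(-13156) = 7 + 13156 = 13163)
(L + Z(116, -112)) - 35655 = (13163 + (116² + (-112)³ - 71*(-112)² + 116*(-112)² - 71*116*(-112))) - 35655 = (13163 + (13456 - 1404928 - 71*12544 + 116*12544 + 922432)) - 35655 = (13163 + (13456 - 1404928 - 890624 + 1455104 + 922432)) - 35655 = (13163 + 95440) - 35655 = 108603 - 35655 = 72948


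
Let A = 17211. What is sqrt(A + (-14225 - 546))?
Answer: 2*sqrt(610) ≈ 49.396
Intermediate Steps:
sqrt(A + (-14225 - 546)) = sqrt(17211 + (-14225 - 546)) = sqrt(17211 - 14771) = sqrt(2440) = 2*sqrt(610)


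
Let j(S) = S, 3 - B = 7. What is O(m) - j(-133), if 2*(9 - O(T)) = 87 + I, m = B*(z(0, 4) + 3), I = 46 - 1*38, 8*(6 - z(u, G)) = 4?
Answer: 189/2 ≈ 94.500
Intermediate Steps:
B = -4 (B = 3 - 1*7 = 3 - 7 = -4)
z(u, G) = 11/2 (z(u, G) = 6 - ⅛*4 = 6 - ½ = 11/2)
I = 8 (I = 46 - 38 = 8)
m = -34 (m = -4*(11/2 + 3) = -4*17/2 = -34)
O(T) = -77/2 (O(T) = 9 - (87 + 8)/2 = 9 - ½*95 = 9 - 95/2 = -77/2)
O(m) - j(-133) = -77/2 - 1*(-133) = -77/2 + 133 = 189/2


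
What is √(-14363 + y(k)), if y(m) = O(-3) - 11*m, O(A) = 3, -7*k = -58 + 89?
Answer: 3*I*√77917/7 ≈ 119.63*I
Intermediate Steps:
k = -31/7 (k = -(-58 + 89)/7 = -⅐*31 = -31/7 ≈ -4.4286)
y(m) = 3 - 11*m
√(-14363 + y(k)) = √(-14363 + (3 - 11*(-31/7))) = √(-14363 + (3 + 341/7)) = √(-14363 + 362/7) = √(-100179/7) = 3*I*√77917/7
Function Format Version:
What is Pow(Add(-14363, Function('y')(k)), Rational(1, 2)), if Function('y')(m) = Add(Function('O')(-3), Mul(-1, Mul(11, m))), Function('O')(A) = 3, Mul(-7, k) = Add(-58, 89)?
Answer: Mul(Rational(3, 7), I, Pow(77917, Rational(1, 2))) ≈ Mul(119.63, I)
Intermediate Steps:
k = Rational(-31, 7) (k = Mul(Rational(-1, 7), Add(-58, 89)) = Mul(Rational(-1, 7), 31) = Rational(-31, 7) ≈ -4.4286)
Function('y')(m) = Add(3, Mul(-11, m)) (Function('y')(m) = Add(3, Mul(-1, Mul(11, m))) = Add(3, Mul(-11, m)))
Pow(Add(-14363, Function('y')(k)), Rational(1, 2)) = Pow(Add(-14363, Add(3, Mul(-11, Rational(-31, 7)))), Rational(1, 2)) = Pow(Add(-14363, Add(3, Rational(341, 7))), Rational(1, 2)) = Pow(Add(-14363, Rational(362, 7)), Rational(1, 2)) = Pow(Rational(-100179, 7), Rational(1, 2)) = Mul(Rational(3, 7), I, Pow(77917, Rational(1, 2)))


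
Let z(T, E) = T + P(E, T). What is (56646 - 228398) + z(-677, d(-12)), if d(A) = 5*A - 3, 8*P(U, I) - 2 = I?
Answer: -1380107/8 ≈ -1.7251e+5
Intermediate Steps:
P(U, I) = ¼ + I/8
d(A) = -3 + 5*A
z(T, E) = ¼ + 9*T/8 (z(T, E) = T + (¼ + T/8) = ¼ + 9*T/8)
(56646 - 228398) + z(-677, d(-12)) = (56646 - 228398) + (¼ + (9/8)*(-677)) = -171752 + (¼ - 6093/8) = -171752 - 6091/8 = -1380107/8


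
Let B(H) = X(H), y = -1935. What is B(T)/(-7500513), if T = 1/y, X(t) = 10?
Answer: -10/7500513 ≈ -1.3332e-6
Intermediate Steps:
T = -1/1935 (T = 1/(-1935) = -1/1935 ≈ -0.00051680)
B(H) = 10
B(T)/(-7500513) = 10/(-7500513) = 10*(-1/7500513) = -10/7500513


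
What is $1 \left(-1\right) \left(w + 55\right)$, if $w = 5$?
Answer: $-60$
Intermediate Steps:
$1 \left(-1\right) \left(w + 55\right) = 1 \left(-1\right) \left(5 + 55\right) = \left(-1\right) 60 = -60$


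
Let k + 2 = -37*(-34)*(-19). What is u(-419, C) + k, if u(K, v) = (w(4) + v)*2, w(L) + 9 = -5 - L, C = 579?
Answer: -22782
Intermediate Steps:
w(L) = -14 - L (w(L) = -9 + (-5 - L) = -14 - L)
k = -23904 (k = -2 - 37*(-34)*(-19) = -2 + 1258*(-19) = -2 - 23902 = -23904)
u(K, v) = -36 + 2*v (u(K, v) = ((-14 - 1*4) + v)*2 = ((-14 - 4) + v)*2 = (-18 + v)*2 = -36 + 2*v)
u(-419, C) + k = (-36 + 2*579) - 23904 = (-36 + 1158) - 23904 = 1122 - 23904 = -22782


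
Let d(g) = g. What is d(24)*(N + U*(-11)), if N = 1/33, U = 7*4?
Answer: -81304/11 ≈ -7391.3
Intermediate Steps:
U = 28
N = 1/33 ≈ 0.030303
d(24)*(N + U*(-11)) = 24*(1/33 + 28*(-11)) = 24*(1/33 - 308) = 24*(-10163/33) = -81304/11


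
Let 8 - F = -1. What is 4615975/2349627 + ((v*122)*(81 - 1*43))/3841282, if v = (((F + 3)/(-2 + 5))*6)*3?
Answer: 1322539169681/644684278701 ≈ 2.0515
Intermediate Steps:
F = 9 (F = 8 - 1*(-1) = 8 + 1 = 9)
v = 72 (v = (((9 + 3)/(-2 + 5))*6)*3 = ((12/3)*6)*3 = ((12*(1/3))*6)*3 = (4*6)*3 = 24*3 = 72)
4615975/2349627 + ((v*122)*(81 - 1*43))/3841282 = 4615975/2349627 + ((72*122)*(81 - 1*43))/3841282 = 4615975*(1/2349627) + (8784*(81 - 43))*(1/3841282) = 659425/335661 + (8784*38)*(1/3841282) = 659425/335661 + 333792*(1/3841282) = 659425/335661 + 166896/1920641 = 1322539169681/644684278701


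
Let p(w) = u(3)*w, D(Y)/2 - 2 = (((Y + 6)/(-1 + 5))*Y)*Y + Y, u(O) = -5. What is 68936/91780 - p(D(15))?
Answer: 549911393/45890 ≈ 11983.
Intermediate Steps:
D(Y) = 4 + 2*Y + 2*Y**2*(3/2 + Y/4) (D(Y) = 4 + 2*((((Y + 6)/(-1 + 5))*Y)*Y + Y) = 4 + 2*((((6 + Y)/4)*Y)*Y + Y) = 4 + 2*((((6 + Y)*(1/4))*Y)*Y + Y) = 4 + 2*(((3/2 + Y/4)*Y)*Y + Y) = 4 + 2*((Y*(3/2 + Y/4))*Y + Y) = 4 + 2*(Y**2*(3/2 + Y/4) + Y) = 4 + 2*(Y + Y**2*(3/2 + Y/4)) = 4 + (2*Y + 2*Y**2*(3/2 + Y/4)) = 4 + 2*Y + 2*Y**2*(3/2 + Y/4))
p(w) = -5*w
68936/91780 - p(D(15)) = 68936/91780 - (-5)*(4 + (1/2)*15**3 + 2*15 + 3*15**2) = 68936*(1/91780) - (-5)*(4 + (1/2)*3375 + 30 + 3*225) = 17234/22945 - (-5)*(4 + 3375/2 + 30 + 675) = 17234/22945 - (-5)*4793/2 = 17234/22945 - 1*(-23965/2) = 17234/22945 + 23965/2 = 549911393/45890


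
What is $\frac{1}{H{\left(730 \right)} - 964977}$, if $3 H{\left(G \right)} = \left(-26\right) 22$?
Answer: $- \frac{3}{2895503} \approx -1.0361 \cdot 10^{-6}$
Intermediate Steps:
$H{\left(G \right)} = - \frac{572}{3}$ ($H{\left(G \right)} = \frac{\left(-26\right) 22}{3} = \frac{1}{3} \left(-572\right) = - \frac{572}{3}$)
$\frac{1}{H{\left(730 \right)} - 964977} = \frac{1}{- \frac{572}{3} - 964977} = \frac{1}{- \frac{2895503}{3}} = - \frac{3}{2895503}$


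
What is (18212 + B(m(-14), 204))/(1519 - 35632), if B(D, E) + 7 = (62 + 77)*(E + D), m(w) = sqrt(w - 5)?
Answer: -46561/34113 - 139*I*sqrt(19)/34113 ≈ -1.3649 - 0.017761*I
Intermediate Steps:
m(w) = sqrt(-5 + w)
B(D, E) = -7 + 139*D + 139*E (B(D, E) = -7 + (62 + 77)*(E + D) = -7 + 139*(D + E) = -7 + (139*D + 139*E) = -7 + 139*D + 139*E)
(18212 + B(m(-14), 204))/(1519 - 35632) = (18212 + (-7 + 139*sqrt(-5 - 14) + 139*204))/(1519 - 35632) = (18212 + (-7 + 139*sqrt(-19) + 28356))/(-34113) = (18212 + (-7 + 139*(I*sqrt(19)) + 28356))*(-1/34113) = (18212 + (-7 + 139*I*sqrt(19) + 28356))*(-1/34113) = (18212 + (28349 + 139*I*sqrt(19)))*(-1/34113) = (46561 + 139*I*sqrt(19))*(-1/34113) = -46561/34113 - 139*I*sqrt(19)/34113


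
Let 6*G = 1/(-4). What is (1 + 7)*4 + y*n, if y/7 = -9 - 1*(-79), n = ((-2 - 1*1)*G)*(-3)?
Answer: -607/4 ≈ -151.75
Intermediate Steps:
G = -1/24 (G = (⅙)/(-4) = (⅙)*(-¼) = -1/24 ≈ -0.041667)
n = -3/8 (n = ((-2 - 1*1)*(-1/24))*(-3) = ((-2 - 1)*(-1/24))*(-3) = -3*(-1/24)*(-3) = (⅛)*(-3) = -3/8 ≈ -0.37500)
y = 490 (y = 7*(-9 - 1*(-79)) = 7*(-9 + 79) = 7*70 = 490)
(1 + 7)*4 + y*n = (1 + 7)*4 + 490*(-3/8) = 8*4 - 735/4 = 32 - 735/4 = -607/4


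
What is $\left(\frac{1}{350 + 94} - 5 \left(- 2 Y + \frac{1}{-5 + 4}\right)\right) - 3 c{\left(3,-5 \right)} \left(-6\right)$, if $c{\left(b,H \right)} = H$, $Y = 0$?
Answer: $- \frac{33315}{74} \approx -450.2$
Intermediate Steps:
$\left(\frac{1}{350 + 94} - 5 \left(- 2 Y + \frac{1}{-5 + 4}\right)\right) - 3 c{\left(3,-5 \right)} \left(-6\right) = \left(\frac{1}{350 + 94} - 5 \left(\left(-2\right) 0 + \frac{1}{-5 + 4}\right)\right) \left(-3\right) \left(-5\right) \left(-6\right) = \left(\frac{1}{444} - 5 \left(0 + \frac{1}{-1}\right)\right) 15 \left(-6\right) = \left(\frac{1}{444} - 5 \left(0 - 1\right)\right) \left(-90\right) = \left(\frac{1}{444} - -5\right) \left(-90\right) = \left(\frac{1}{444} + 5\right) \left(-90\right) = \frac{2221}{444} \left(-90\right) = - \frac{33315}{74}$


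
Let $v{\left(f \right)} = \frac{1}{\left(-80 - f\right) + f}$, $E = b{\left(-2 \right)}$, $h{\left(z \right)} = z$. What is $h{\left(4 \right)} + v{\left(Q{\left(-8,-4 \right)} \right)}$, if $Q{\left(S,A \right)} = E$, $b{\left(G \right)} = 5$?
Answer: $\frac{319}{80} \approx 3.9875$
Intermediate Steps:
$E = 5$
$Q{\left(S,A \right)} = 5$
$v{\left(f \right)} = - \frac{1}{80}$ ($v{\left(f \right)} = \frac{1}{-80} = - \frac{1}{80}$)
$h{\left(4 \right)} + v{\left(Q{\left(-8,-4 \right)} \right)} = 4 - \frac{1}{80} = \frac{319}{80}$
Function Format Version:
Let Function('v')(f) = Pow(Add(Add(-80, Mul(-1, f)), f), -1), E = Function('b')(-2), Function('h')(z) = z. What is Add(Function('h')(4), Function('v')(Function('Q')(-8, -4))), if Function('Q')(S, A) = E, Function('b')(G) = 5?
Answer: Rational(319, 80) ≈ 3.9875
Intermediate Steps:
E = 5
Function('Q')(S, A) = 5
Function('v')(f) = Rational(-1, 80) (Function('v')(f) = Pow(-80, -1) = Rational(-1, 80))
Add(Function('h')(4), Function('v')(Function('Q')(-8, -4))) = Add(4, Rational(-1, 80)) = Rational(319, 80)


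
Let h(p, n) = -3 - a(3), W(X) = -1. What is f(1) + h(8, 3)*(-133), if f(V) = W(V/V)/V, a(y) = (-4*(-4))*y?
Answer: 6782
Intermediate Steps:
a(y) = 16*y
h(p, n) = -51 (h(p, n) = -3 - 16*3 = -3 - 1*48 = -3 - 48 = -51)
f(V) = -1/V
f(1) + h(8, 3)*(-133) = -1/1 - 51*(-133) = -1*1 + 6783 = -1 + 6783 = 6782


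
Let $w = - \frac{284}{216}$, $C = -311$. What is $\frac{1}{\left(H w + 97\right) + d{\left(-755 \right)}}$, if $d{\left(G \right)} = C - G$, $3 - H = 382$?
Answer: $\frac{54}{56123} \approx 0.00096217$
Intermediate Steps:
$H = -379$ ($H = 3 - 382 = -379$)
$w = - \frac{71}{54}$ ($w = \left(-284\right) \frac{1}{216} = - \frac{71}{54} \approx -1.3148$)
$d{\left(G \right)} = -311 - G$
$\frac{1}{\left(H w + 97\right) + d{\left(-755 \right)}} = \frac{1}{\left(\left(-379\right) \left(- \frac{71}{54}\right) + 97\right) - -444} = \frac{1}{\left(\frac{26909}{54} + 97\right) + \left(-311 + 755\right)} = \frac{1}{\frac{32147}{54} + 444} = \frac{1}{\frac{56123}{54}} = \frac{54}{56123}$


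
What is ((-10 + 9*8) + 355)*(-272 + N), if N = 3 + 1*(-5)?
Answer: -114258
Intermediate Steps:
N = -2 (N = 3 - 5 = -2)
((-10 + 9*8) + 355)*(-272 + N) = ((-10 + 9*8) + 355)*(-272 - 2) = ((-10 + 72) + 355)*(-274) = (62 + 355)*(-274) = 417*(-274) = -114258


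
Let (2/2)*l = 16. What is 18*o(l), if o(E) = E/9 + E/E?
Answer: 50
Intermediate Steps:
l = 16
o(E) = 1 + E/9 (o(E) = E*(⅑) + 1 = E/9 + 1 = 1 + E/9)
18*o(l) = 18*(1 + (⅑)*16) = 18*(1 + 16/9) = 18*(25/9) = 50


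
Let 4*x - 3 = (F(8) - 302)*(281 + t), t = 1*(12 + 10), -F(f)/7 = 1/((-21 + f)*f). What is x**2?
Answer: 90519830384481/173056 ≈ 5.2307e+8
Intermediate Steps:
F(f) = -7/(f*(-21 + f)) (F(f) = -7/((-21 + f)*f) = -7/(f*(-21 + f)))
t = 22 (t = 1*22 = 22)
x = -9514191/416 (x = 3/4 + ((-7/(8*(-21 + 8)) - 302)*(281 + 22))/4 = 3/4 + ((-7*1/8/(-13) - 302)*303)/4 = 3/4 + ((-7*1/8*(-1/13) - 302)*303)/4 = 3/4 + ((7/104 - 302)*303)/4 = 3/4 + (-31401/104*303)/4 = 3/4 + (1/4)*(-9514503/104) = 3/4 - 9514503/416 = -9514191/416 ≈ -22871.)
x**2 = (-9514191/416)**2 = 90519830384481/173056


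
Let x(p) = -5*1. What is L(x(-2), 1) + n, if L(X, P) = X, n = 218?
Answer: 213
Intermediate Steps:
x(p) = -5
L(x(-2), 1) + n = -5 + 218 = 213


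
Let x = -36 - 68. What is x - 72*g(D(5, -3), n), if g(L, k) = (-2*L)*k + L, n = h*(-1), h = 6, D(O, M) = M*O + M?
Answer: 16744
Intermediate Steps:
D(O, M) = M + M*O
n = -6 (n = 6*(-1) = -6)
g(L, k) = L - 2*L*k (g(L, k) = -2*L*k + L = L - 2*L*k)
x = -104
x - 72*g(D(5, -3), n) = -104 - 72*(-3*(1 + 5))*(1 - 2*(-6)) = -104 - 72*(-3*6)*(1 + 12) = -104 - (-1296)*13 = -104 - 72*(-234) = -104 + 16848 = 16744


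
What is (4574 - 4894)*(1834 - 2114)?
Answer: 89600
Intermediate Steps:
(4574 - 4894)*(1834 - 2114) = -320*(-280) = 89600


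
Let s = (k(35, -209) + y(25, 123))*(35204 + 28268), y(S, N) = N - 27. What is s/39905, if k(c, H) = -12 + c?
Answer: 7553168/39905 ≈ 189.28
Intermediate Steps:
y(S, N) = -27 + N
s = 7553168 (s = ((-12 + 35) + (-27 + 123))*(35204 + 28268) = (23 + 96)*63472 = 119*63472 = 7553168)
s/39905 = 7553168/39905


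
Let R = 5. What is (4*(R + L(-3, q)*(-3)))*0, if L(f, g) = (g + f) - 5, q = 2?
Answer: 0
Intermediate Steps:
L(f, g) = -5 + f + g (L(f, g) = (f + g) - 5 = -5 + f + g)
(4*(R + L(-3, q)*(-3)))*0 = (4*(5 + (-5 - 3 + 2)*(-3)))*0 = (4*(5 - 6*(-3)))*0 = (4*(5 + 18))*0 = (4*23)*0 = 92*0 = 0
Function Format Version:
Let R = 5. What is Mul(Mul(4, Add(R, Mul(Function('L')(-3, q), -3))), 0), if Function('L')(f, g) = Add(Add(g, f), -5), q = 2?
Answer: 0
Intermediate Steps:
Function('L')(f, g) = Add(-5, f, g) (Function('L')(f, g) = Add(Add(f, g), -5) = Add(-5, f, g))
Mul(Mul(4, Add(R, Mul(Function('L')(-3, q), -3))), 0) = Mul(Mul(4, Add(5, Mul(Add(-5, -3, 2), -3))), 0) = Mul(Mul(4, Add(5, Mul(-6, -3))), 0) = Mul(Mul(4, Add(5, 18)), 0) = Mul(Mul(4, 23), 0) = Mul(92, 0) = 0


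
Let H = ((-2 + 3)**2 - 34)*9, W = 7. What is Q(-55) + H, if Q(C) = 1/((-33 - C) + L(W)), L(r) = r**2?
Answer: -21086/71 ≈ -296.99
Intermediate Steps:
H = -297 (H = (1**2 - 34)*9 = (1 - 34)*9 = -33*9 = -297)
Q(C) = 1/(16 - C) (Q(C) = 1/((-33 - C) + 7**2) = 1/((-33 - C) + 49) = 1/(16 - C))
Q(-55) + H = -1/(-16 - 55) - 297 = -1/(-71) - 297 = -1*(-1/71) - 297 = 1/71 - 297 = -21086/71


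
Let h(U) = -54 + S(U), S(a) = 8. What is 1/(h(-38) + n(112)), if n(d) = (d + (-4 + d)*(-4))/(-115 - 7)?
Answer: -61/2646 ≈ -0.023054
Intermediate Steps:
n(d) = -8/61 + 3*d/122 (n(d) = (d + (16 - 4*d))/(-122) = (16 - 3*d)*(-1/122) = -8/61 + 3*d/122)
h(U) = -46 (h(U) = -54 + 8 = -46)
1/(h(-38) + n(112)) = 1/(-46 + (-8/61 + (3/122)*112)) = 1/(-46 + (-8/61 + 168/61)) = 1/(-46 + 160/61) = 1/(-2646/61) = -61/2646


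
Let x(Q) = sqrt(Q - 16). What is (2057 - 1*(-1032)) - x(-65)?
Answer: 3089 - 9*I ≈ 3089.0 - 9.0*I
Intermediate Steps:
x(Q) = sqrt(-16 + Q)
(2057 - 1*(-1032)) - x(-65) = (2057 - 1*(-1032)) - sqrt(-16 - 65) = (2057 + 1032) - sqrt(-81) = 3089 - 9*I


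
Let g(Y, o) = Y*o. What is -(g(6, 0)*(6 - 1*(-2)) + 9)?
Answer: -9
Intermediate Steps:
-(g(6, 0)*(6 - 1*(-2)) + 9) = -((6*0)*(6 - 1*(-2)) + 9) = -(0*(6 + 2) + 9) = -(0*8 + 9) = -(0 + 9) = -1*9 = -9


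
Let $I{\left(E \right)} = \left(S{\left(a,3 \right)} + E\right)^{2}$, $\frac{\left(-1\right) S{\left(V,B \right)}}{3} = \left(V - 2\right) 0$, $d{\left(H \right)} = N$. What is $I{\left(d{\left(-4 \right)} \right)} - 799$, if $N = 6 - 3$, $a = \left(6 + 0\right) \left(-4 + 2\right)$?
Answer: $-790$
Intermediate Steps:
$a = -12$ ($a = 6 \left(-2\right) = -12$)
$N = 3$
$d{\left(H \right)} = 3$
$S{\left(V,B \right)} = 0$ ($S{\left(V,B \right)} = - 3 \left(V - 2\right) 0 = - 3 \left(-2 + V\right) 0 = \left(-3\right) 0 = 0$)
$I{\left(E \right)} = E^{2}$ ($I{\left(E \right)} = \left(0 + E\right)^{2} = E^{2}$)
$I{\left(d{\left(-4 \right)} \right)} - 799 = 3^{2} - 799 = 9 - 799 = -790$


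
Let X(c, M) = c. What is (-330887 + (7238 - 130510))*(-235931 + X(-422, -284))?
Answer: 107341842127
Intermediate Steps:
(-330887 + (7238 - 130510))*(-235931 + X(-422, -284)) = (-330887 + (7238 - 130510))*(-235931 - 422) = (-330887 - 123272)*(-236353) = -454159*(-236353) = 107341842127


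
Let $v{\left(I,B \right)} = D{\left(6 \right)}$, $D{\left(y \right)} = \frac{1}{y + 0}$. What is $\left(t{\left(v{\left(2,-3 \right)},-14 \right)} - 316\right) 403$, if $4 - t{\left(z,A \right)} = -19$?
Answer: $-118079$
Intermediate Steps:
$D{\left(y \right)} = \frac{1}{y}$
$v{\left(I,B \right)} = \frac{1}{6}$
$t{\left(z,A \right)} = 23$ ($t{\left(z,A \right)} = 4 - -19 = 4 + 19 = 23$)
$\left(t{\left(v{\left(2,-3 \right)},-14 \right)} - 316\right) 403 = \left(23 - 316\right) 403 = \left(-293\right) 403 = -118079$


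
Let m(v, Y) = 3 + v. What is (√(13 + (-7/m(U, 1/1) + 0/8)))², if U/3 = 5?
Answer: 227/18 ≈ 12.611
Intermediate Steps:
U = 15 (U = 3*5 = 15)
(√(13 + (-7/m(U, 1/1) + 0/8)))² = (√(13 + (-7/(3 + 15) + 0/8)))² = (√(13 + (-7/18 + 0*(⅛))))² = (√(13 + (-7*1/18 + 0)))² = (√(13 + (-7/18 + 0)))² = (√(13 - 7/18))² = (√(227/18))² = (√454/6)² = 227/18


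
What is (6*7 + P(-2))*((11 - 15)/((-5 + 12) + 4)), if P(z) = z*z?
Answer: -184/11 ≈ -16.727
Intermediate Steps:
P(z) = z²
(6*7 + P(-2))*((11 - 15)/((-5 + 12) + 4)) = (6*7 + (-2)²)*((11 - 15)/((-5 + 12) + 4)) = (42 + 4)*(-4/(7 + 4)) = 46*(-4/11) = -184/11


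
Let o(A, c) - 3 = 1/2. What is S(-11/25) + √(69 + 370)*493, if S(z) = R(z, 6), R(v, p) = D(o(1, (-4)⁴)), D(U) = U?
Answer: 7/2 + 493*√439 ≈ 10333.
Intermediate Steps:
o(A, c) = 7/2 (o(A, c) = 3 + 1/2 = 3 + ½ = 7/2)
R(v, p) = 7/2
S(z) = 7/2
S(-11/25) + √(69 + 370)*493 = 7/2 + √(69 + 370)*493 = 7/2 + √439*493 = 7/2 + 493*√439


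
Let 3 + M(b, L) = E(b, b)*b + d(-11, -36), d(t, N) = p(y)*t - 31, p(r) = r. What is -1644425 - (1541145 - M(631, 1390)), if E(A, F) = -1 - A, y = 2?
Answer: -3584418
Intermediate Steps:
d(t, N) = -31 + 2*t (d(t, N) = 2*t - 31 = -31 + 2*t)
M(b, L) = -56 + b*(-1 - b) (M(b, L) = -3 + ((-1 - b)*b + (-31 + 2*(-11))) = -3 + (b*(-1 - b) + (-31 - 22)) = -3 + (b*(-1 - b) - 53) = -3 + (-53 + b*(-1 - b)) = -56 + b*(-1 - b))
-1644425 - (1541145 - M(631, 1390)) = -1644425 - (1541145 - (-56 - 1*631*(1 + 631))) = -1644425 - (1541145 - (-56 - 1*631*632)) = -1644425 - (1541145 - (-56 - 398792)) = -1644425 - (1541145 - 1*(-398848)) = -1644425 - (1541145 + 398848) = -1644425 - 1*1939993 = -1644425 - 1939993 = -3584418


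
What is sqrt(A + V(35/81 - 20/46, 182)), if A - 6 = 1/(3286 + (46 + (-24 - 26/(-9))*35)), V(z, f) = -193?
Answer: I*sqrt(101851629586)/23338 ≈ 13.675*I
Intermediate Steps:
A = 140037/23338 (A = 6 + 1/(3286 + (46 + (-24 - 26/(-9))*35)) = 6 + 1/(3286 + (46 + (-24 - 26*(-1)/9)*35)) = 6 + 1/(3286 + (46 + (-24 - 1*(-26/9))*35)) = 6 + 1/(3286 + (46 + (-24 + 26/9)*35)) = 6 + 1/(3286 + (46 - 190/9*35)) = 6 + 1/(3286 + (46 - 6650/9)) = 6 + 1/(3286 - 6236/9) = 6 + 1/(23338/9) = 6 + 9/23338 = 140037/23338 ≈ 6.0004)
sqrt(A + V(35/81 - 20/46, 182)) = sqrt(140037/23338 - 193) = sqrt(-4364197/23338) = I*sqrt(101851629586)/23338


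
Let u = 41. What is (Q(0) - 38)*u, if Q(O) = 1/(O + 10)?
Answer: -15539/10 ≈ -1553.9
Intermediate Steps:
Q(O) = 1/(10 + O)
(Q(0) - 38)*u = (1/(10 + 0) - 38)*41 = (1/10 - 38)*41 = (⅒ - 38)*41 = -379/10*41 = -15539/10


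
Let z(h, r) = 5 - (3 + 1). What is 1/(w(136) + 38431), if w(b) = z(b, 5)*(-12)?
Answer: 1/38419 ≈ 2.6029e-5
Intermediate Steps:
z(h, r) = 1 (z(h, r) = 5 - 1*4 = 5 - 4 = 1)
w(b) = -12 (w(b) = 1*(-12) = -12)
1/(w(136) + 38431) = 1/(-12 + 38431) = 1/38419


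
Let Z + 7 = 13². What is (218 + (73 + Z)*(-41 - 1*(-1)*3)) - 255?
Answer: -8967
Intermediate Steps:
Z = 162 (Z = -7 + 13² = -7 + 169 = 162)
(218 + (73 + Z)*(-41 - 1*(-1)*3)) - 255 = (218 + (73 + 162)*(-41 - 1*(-1)*3)) - 255 = (218 + 235*(-41 + 1*3)) - 255 = (218 + 235*(-41 + 3)) - 255 = (218 + 235*(-38)) - 255 = (218 - 8930) - 255 = -8712 - 255 = -8967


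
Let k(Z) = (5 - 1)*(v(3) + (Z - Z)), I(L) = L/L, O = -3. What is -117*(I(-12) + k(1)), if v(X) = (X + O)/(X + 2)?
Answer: -117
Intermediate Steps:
I(L) = 1
v(X) = (-3 + X)/(2 + X) (v(X) = (X - 3)/(X + 2) = (-3 + X)/(2 + X))
k(Z) = 0 (k(Z) = (5 - 1)*((-3 + 3)/(2 + 3) + (Z - Z)) = 4*(0/5 + 0) = 4*((⅕)*0 + 0) = 4*(0 + 0) = 4*0 = 0)
-117*(I(-12) + k(1)) = -117*(1 + 0) = -117*1 = -117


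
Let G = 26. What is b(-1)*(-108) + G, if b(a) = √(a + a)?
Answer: 26 - 108*I*√2 ≈ 26.0 - 152.74*I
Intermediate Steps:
b(a) = √2*√a (b(a) = √(2*a) = √2*√a)
b(-1)*(-108) + G = (√2*√(-1))*(-108) + 26 = (√2*I)*(-108) + 26 = (I*√2)*(-108) + 26 = -108*I*√2 + 26 = 26 - 108*I*√2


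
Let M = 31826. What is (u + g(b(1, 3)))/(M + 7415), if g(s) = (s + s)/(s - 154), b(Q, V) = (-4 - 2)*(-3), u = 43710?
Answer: 1486131/1334194 ≈ 1.1139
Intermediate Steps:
b(Q, V) = 18 (b(Q, V) = -6*(-3) = 18)
g(s) = 2*s/(-154 + s) (g(s) = (2*s)/(-154 + s) = 2*s/(-154 + s))
(u + g(b(1, 3)))/(M + 7415) = (43710 + 2*18/(-154 + 18))/(31826 + 7415) = (43710 + 2*18/(-136))/39241 = (43710 + 2*18*(-1/136))*(1/39241) = (43710 - 9/34)*(1/39241) = (1486131/34)*(1/39241) = 1486131/1334194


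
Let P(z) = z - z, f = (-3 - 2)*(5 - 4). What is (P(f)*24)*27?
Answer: 0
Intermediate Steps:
f = -5 (f = -5*1 = -5)
P(z) = 0
(P(f)*24)*27 = (0*24)*27 = 0*27 = 0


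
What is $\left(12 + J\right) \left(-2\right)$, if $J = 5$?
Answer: $-34$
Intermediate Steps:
$\left(12 + J\right) \left(-2\right) = \left(12 + 5\right) \left(-2\right) = 17 \left(-2\right) = -34$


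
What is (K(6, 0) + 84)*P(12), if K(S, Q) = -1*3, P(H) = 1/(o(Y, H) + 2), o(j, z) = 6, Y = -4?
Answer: 81/8 ≈ 10.125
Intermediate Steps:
P(H) = ⅛ (P(H) = 1/(6 + 2) = 1/8 = ⅛)
K(S, Q) = -3
(K(6, 0) + 84)*P(12) = (-3 + 84)*(⅛) = 81*(⅛) = 81/8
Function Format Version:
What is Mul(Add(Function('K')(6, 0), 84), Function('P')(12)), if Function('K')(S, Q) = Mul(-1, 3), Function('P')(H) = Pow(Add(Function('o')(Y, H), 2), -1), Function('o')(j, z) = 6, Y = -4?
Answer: Rational(81, 8) ≈ 10.125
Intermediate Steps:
Function('P')(H) = Rational(1, 8) (Function('P')(H) = Pow(Add(6, 2), -1) = Pow(8, -1) = Rational(1, 8))
Function('K')(S, Q) = -3
Mul(Add(Function('K')(6, 0), 84), Function('P')(12)) = Mul(Add(-3, 84), Rational(1, 8)) = Mul(81, Rational(1, 8)) = Rational(81, 8)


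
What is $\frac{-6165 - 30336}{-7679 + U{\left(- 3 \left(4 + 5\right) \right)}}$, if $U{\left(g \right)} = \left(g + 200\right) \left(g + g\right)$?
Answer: $\frac{36501}{17021} \approx 2.1445$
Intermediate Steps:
$U{\left(g \right)} = 2 g \left(200 + g\right)$ ($U{\left(g \right)} = \left(200 + g\right) 2 g = 2 g \left(200 + g\right)$)
$\frac{-6165 - 30336}{-7679 + U{\left(- 3 \left(4 + 5\right) \right)}} = \frac{-6165 - 30336}{-7679 + 2 \left(- 3 \left(4 + 5\right)\right) \left(200 - 3 \left(4 + 5\right)\right)} = \frac{-6165 - 30336}{-7679 + 2 \left(\left(-3\right) 9\right) \left(200 - 27\right)} = \frac{-6165 - 30336}{-7679 + 2 \left(-27\right) \left(200 - 27\right)} = - \frac{36501}{-7679 + 2 \left(-27\right) 173} = - \frac{36501}{-7679 - 9342} = - \frac{36501}{-17021} = \left(-36501\right) \left(- \frac{1}{17021}\right) = \frac{36501}{17021}$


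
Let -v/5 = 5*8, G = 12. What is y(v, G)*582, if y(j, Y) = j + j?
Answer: -232800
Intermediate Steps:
v = -200 (v = -25*8 = -5*40 = -200)
y(j, Y) = 2*j
y(v, G)*582 = (2*(-200))*582 = -400*582 = -232800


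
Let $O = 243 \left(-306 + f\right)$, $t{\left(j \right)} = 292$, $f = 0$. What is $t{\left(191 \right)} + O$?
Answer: $-74066$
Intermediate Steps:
$O = -74358$ ($O = 243 \left(-306 + 0\right) = 243 \left(-306\right) = -74358$)
$t{\left(191 \right)} + O = 292 - 74358 = -74066$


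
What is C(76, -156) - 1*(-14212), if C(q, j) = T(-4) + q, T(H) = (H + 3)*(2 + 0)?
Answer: 14286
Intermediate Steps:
T(H) = 6 + 2*H (T(H) = (3 + H)*2 = 6 + 2*H)
C(q, j) = -2 + q (C(q, j) = (6 + 2*(-4)) + q = (6 - 8) + q = -2 + q)
C(76, -156) - 1*(-14212) = (-2 + 76) - 1*(-14212) = 74 + 14212 = 14286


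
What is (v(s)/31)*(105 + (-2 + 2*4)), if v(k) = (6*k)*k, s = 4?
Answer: 10656/31 ≈ 343.74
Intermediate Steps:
v(k) = 6*k²
(v(s)/31)*(105 + (-2 + 2*4)) = ((6*4²)/31)*(105 + (-2 + 2*4)) = ((6*16)*(1/31))*(105 + (-2 + 8)) = (96*(1/31))*(105 + 6) = (96/31)*111 = 10656/31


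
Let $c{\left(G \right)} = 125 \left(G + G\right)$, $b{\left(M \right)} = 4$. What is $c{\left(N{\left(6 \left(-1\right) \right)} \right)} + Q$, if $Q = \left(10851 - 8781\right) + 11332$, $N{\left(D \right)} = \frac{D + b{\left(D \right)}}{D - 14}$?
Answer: $13427$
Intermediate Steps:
$N{\left(D \right)} = \frac{4 + D}{-14 + D}$ ($N{\left(D \right)} = \frac{D + 4}{D - 14} = \frac{4 + D}{-14 + D}$)
$c{\left(G \right)} = 250 G$ ($c{\left(G \right)} = 125 \cdot 2 G = 250 G$)
$Q = 13402$ ($Q = 2070 + 11332 = 13402$)
$c{\left(N{\left(6 \left(-1\right) \right)} \right)} + Q = 250 \frac{4 + 6 \left(-1\right)}{-14 + 6 \left(-1\right)} + 13402 = 250 \frac{4 - 6}{-14 - 6} + 13402 = 250 \frac{1}{-20} \left(-2\right) + 13402 = 250 \left(\left(- \frac{1}{20}\right) \left(-2\right)\right) + 13402 = 250 \cdot \frac{1}{10} + 13402 = 25 + 13402 = 13427$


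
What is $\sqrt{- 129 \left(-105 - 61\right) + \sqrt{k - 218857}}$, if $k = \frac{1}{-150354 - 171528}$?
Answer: $\frac{\sqrt{2218662181480536 + 1609410 i \sqrt{907013634181710}}}{321882} \approx 146.34 + 1.5984 i$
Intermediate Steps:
$k = - \frac{1}{321882}$ ($k = \frac{1}{-321882} = - \frac{1}{321882} \approx -3.1067 \cdot 10^{-6}$)
$\sqrt{- 129 \left(-105 - 61\right) + \sqrt{k - 218857}} = \sqrt{- 129 \left(-105 - 61\right) + \sqrt{- \frac{1}{321882} - 218857}} = \sqrt{\left(-129\right) \left(-166\right) + \sqrt{- \frac{70446128875}{321882}}} = \sqrt{21414 + \frac{5 i \sqrt{907013634181710}}{321882}}$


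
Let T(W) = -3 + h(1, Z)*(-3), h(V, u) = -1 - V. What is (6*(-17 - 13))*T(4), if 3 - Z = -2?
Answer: -540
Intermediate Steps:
Z = 5 (Z = 3 - 1*(-2) = 3 + 2 = 5)
T(W) = 3 (T(W) = -3 + (-1 - 1*1)*(-3) = -3 + (-1 - 1)*(-3) = -3 - 2*(-3) = -3 + 6 = 3)
(6*(-17 - 13))*T(4) = (6*(-17 - 13))*3 = (6*(-30))*3 = -180*3 = -540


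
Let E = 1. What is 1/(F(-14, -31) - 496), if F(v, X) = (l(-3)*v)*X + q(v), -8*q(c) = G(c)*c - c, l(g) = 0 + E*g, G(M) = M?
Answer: -4/7297 ≈ -0.00054817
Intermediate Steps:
l(g) = g (l(g) = 0 + 1*g = 0 + g = g)
q(c) = -c**2/8 + c/8 (q(c) = -(c*c - c)/8 = -(c**2 - c)/8 = -c**2/8 + c/8)
F(v, X) = -3*X*v + v*(1 - v)/8 (F(v, X) = (-3*v)*X + v*(1 - v)/8 = -3*X*v + v*(1 - v)/8)
1/(F(-14, -31) - 496) = 1/((1/8)*(-14)*(1 - 1*(-14) - 24*(-31)) - 496) = 1/((1/8)*(-14)*(1 + 14 + 744) - 496) = 1/((1/8)*(-14)*759 - 496) = 1/(-5313/4 - 496) = 1/(-7297/4) = -4/7297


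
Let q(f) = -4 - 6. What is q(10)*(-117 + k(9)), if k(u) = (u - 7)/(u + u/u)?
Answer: 1168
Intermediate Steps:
q(f) = -10
k(u) = (-7 + u)/(1 + u) (k(u) = (-7 + u)/(u + 1) = (-7 + u)/(1 + u))
q(10)*(-117 + k(9)) = -10*(-117 + (-7 + 9)/(1 + 9)) = -10*(-117 + 2/10) = -10*(-117 + (1/10)*2) = -10*(-117 + 1/5) = -10*(-584/5) = 1168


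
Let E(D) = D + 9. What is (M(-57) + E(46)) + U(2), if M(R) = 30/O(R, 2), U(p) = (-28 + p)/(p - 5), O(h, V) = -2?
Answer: 146/3 ≈ 48.667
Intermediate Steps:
U(p) = (-28 + p)/(-5 + p)
M(R) = -15 (M(R) = 30/(-2) = 30*(-½) = -15)
E(D) = 9 + D
(M(-57) + E(46)) + U(2) = (-15 + (9 + 46)) + (-28 + 2)/(-5 + 2) = (-15 + 55) - 26/(-3) = 40 - ⅓*(-26) = 40 + 26/3 = 146/3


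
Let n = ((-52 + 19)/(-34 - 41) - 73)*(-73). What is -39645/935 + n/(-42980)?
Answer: -4272236707/100465750 ≈ -42.524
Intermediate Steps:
n = 132422/25 (n = (-33/(-75) - 73)*(-73) = (-33*(-1/75) - 73)*(-73) = (11/25 - 73)*(-73) = -1814/25*(-73) = 132422/25 ≈ 5296.9)
-39645/935 + n/(-42980) = -39645/935 + (132422/25)/(-42980) = -39645*1/935 + (132422/25)*(-1/42980) = -7929/187 - 66211/537250 = -4272236707/100465750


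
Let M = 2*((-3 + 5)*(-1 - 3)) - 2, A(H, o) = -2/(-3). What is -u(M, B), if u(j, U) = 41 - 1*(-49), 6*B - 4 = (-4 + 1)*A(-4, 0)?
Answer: -90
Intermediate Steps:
A(H, o) = ⅔ (A(H, o) = -2*(-⅓) = ⅔)
M = -18 (M = 2*(2*(-4)) - 2 = 2*(-8) - 2 = -16 - 2 = -18)
B = ⅓ (B = ⅔ + ((-4 + 1)*(⅔))/6 = ⅔ + (-3*⅔)/6 = ⅔ + (⅙)*(-2) = ⅔ - ⅓ = ⅓ ≈ 0.33333)
u(j, U) = 90 (u(j, U) = 41 + 49 = 90)
-u(M, B) = -1*90 = -90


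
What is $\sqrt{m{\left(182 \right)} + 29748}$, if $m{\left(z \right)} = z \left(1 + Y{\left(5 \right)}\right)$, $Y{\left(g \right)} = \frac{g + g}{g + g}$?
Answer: $4 \sqrt{1882} \approx 173.53$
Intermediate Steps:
$Y{\left(g \right)} = 1$ ($Y{\left(g \right)} = \frac{2 g}{2 g} = 2 g \frac{1}{2 g} = 1$)
$m{\left(z \right)} = 2 z$ ($m{\left(z \right)} = z \left(1 + 1\right) = z 2 = 2 z$)
$\sqrt{m{\left(182 \right)} + 29748} = \sqrt{2 \cdot 182 + 29748} = \sqrt{364 + 29748} = \sqrt{30112} = 4 \sqrt{1882}$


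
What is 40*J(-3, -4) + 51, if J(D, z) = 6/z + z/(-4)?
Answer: 31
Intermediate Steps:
J(D, z) = 6/z - z/4 (J(D, z) = 6/z + z*(-¼) = 6/z - z/4)
40*J(-3, -4) + 51 = 40*(6/(-4) - ¼*(-4)) + 51 = 40*(6*(-¼) + 1) + 51 = 40*(-3/2 + 1) + 51 = 40*(-½) + 51 = -20 + 51 = 31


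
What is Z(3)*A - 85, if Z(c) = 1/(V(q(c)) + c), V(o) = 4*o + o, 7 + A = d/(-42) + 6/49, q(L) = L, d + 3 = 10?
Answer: -451891/5292 ≈ -85.391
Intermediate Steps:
d = 7 (d = -3 + 10 = 7)
A = -2071/294 (A = -7 + (7/(-42) + 6/49) = -7 + (7*(-1/42) + 6*(1/49)) = -7 + (-⅙ + 6/49) = -7 - 13/294 = -2071/294 ≈ -7.0442)
V(o) = 5*o
Z(c) = 1/(6*c) (Z(c) = 1/(5*c + c) = 1/(6*c))
Z(3)*A - 85 = ((⅙)/3)*(-2071/294) - 85 = ((⅙)*(⅓))*(-2071/294) - 85 = (1/18)*(-2071/294) - 85 = -2071/5292 - 85 = -451891/5292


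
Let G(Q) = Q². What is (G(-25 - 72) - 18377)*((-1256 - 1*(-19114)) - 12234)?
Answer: -50436032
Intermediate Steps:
(G(-25 - 72) - 18377)*((-1256 - 1*(-19114)) - 12234) = ((-25 - 72)² - 18377)*((-1256 - 1*(-19114)) - 12234) = ((-97)² - 18377)*((-1256 + 19114) - 12234) = (9409 - 18377)*(17858 - 12234) = -8968*5624 = -50436032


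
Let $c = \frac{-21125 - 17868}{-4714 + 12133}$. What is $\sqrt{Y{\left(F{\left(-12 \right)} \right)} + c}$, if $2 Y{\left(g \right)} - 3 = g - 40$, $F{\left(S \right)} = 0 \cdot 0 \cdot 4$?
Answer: $\frac{i \sqrt{5230231782}}{14838} \approx 4.874 i$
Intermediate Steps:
$F{\left(S \right)} = 0$ ($F{\left(S \right)} = 0 \cdot 4 = 0$)
$Y{\left(g \right)} = - \frac{37}{2} + \frac{g}{2}$ ($Y{\left(g \right)} = \frac{3}{2} + \frac{g - 40}{2} = \frac{3}{2} + \frac{-40 + g}{2} = \frac{3}{2} + \left(-20 + \frac{g}{2}\right) = - \frac{37}{2} + \frac{g}{2}$)
$c = - \frac{38993}{7419} \approx -5.2558$
$\sqrt{Y{\left(F{\left(-12 \right)} \right)} + c} = \sqrt{\left(- \frac{37}{2} + \frac{1}{2} \cdot 0\right) - \frac{38993}{7419}} = \sqrt{\left(- \frac{37}{2} + 0\right) - \frac{38993}{7419}} = \sqrt{- \frac{37}{2} - \frac{38993}{7419}} = \sqrt{- \frac{352489}{14838}} = \frac{i \sqrt{5230231782}}{14838}$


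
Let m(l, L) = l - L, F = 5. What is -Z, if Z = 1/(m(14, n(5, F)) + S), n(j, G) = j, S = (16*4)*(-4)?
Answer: 1/247 ≈ 0.0040486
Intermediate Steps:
S = -256 (S = 64*(-4) = -256)
Z = -1/247 (Z = 1/((14 - 1*5) - 256) = 1/((14 - 5) - 256) = 1/(9 - 256) = 1/(-247) = -1/247 ≈ -0.0040486)
-Z = -1*(-1/247) = 1/247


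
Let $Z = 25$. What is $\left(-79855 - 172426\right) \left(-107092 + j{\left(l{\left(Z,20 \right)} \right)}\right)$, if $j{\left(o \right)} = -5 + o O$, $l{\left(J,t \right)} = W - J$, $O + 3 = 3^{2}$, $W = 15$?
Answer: $27033675117$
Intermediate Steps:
$O = 6$ ($O = -3 + 3^{2} = -3 + 9 = 6$)
$l{\left(J,t \right)} = 15 - J$
$j{\left(o \right)} = -5 + 6 o$ ($j{\left(o \right)} = -5 + o 6 = -5 + 6 o$)
$\left(-79855 - 172426\right) \left(-107092 + j{\left(l{\left(Z,20 \right)} \right)}\right) = \left(-79855 - 172426\right) \left(-107092 + \left(-5 + 6 \left(15 - 25\right)\right)\right) = - 252281 \left(-107092 + \left(-5 + 6 \left(15 - 25\right)\right)\right) = - 252281 \left(-107092 + \left(-5 + 6 \left(-10\right)\right)\right) = - 252281 \left(-107092 - 65\right) = \left(-252281\right) \left(-107157\right) = 27033675117$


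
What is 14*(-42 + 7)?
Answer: -490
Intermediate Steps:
14*(-42 + 7) = 14*(-35) = -490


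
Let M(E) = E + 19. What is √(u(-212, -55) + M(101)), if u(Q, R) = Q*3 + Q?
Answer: 2*I*√182 ≈ 26.981*I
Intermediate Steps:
M(E) = 19 + E
u(Q, R) = 4*Q (u(Q, R) = 3*Q + Q = 4*Q)
√(u(-212, -55) + M(101)) = √(4*(-212) + (19 + 101)) = √(-848 + 120) = √(-728) = 2*I*√182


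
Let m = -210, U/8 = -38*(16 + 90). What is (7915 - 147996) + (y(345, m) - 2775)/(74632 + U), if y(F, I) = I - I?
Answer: -1980185941/14136 ≈ -1.4008e+5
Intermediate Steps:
U = -32224 (U = 8*(-38*(16 + 90)) = 8*(-38*106) = 8*(-4028) = -32224)
y(F, I) = 0
(7915 - 147996) + (y(345, m) - 2775)/(74632 + U) = (7915 - 147996) + (0 - 2775)/(74632 - 32224) = -140081 - 2775/42408 = -140081 - 2775*1/42408 = -140081 - 925/14136 = -1980185941/14136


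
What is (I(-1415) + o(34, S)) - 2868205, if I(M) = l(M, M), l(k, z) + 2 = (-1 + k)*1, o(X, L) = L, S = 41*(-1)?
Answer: -2869664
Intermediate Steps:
S = -41
l(k, z) = -3 + k (l(k, z) = -2 + (-1 + k)*1 = -2 + (-1 + k) = -3 + k)
I(M) = -3 + M
(I(-1415) + o(34, S)) - 2868205 = ((-3 - 1415) - 41) - 2868205 = (-1418 - 41) - 2868205 = -1459 - 2868205 = -2869664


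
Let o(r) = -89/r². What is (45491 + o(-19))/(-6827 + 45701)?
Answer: 2737027/2338919 ≈ 1.1702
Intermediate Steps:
o(r) = -89/r²
(45491 + o(-19))/(-6827 + 45701) = (45491 - 89/(-19)²)/(-6827 + 45701) = (45491 - 89*1/361)/38874 = (45491 - 89/361)*(1/38874) = (16422162/361)*(1/38874) = 2737027/2338919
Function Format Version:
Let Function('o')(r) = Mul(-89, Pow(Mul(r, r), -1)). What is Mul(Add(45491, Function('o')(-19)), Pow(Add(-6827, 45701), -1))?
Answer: Rational(2737027, 2338919) ≈ 1.1702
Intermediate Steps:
Function('o')(r) = Mul(-89, Pow(r, -2)) (Function('o')(r) = Mul(-89, Pow(Pow(r, 2), -1)) = Mul(-89, Pow(r, -2)))
Mul(Add(45491, Function('o')(-19)), Pow(Add(-6827, 45701), -1)) = Mul(Add(45491, Mul(-89, Pow(-19, -2))), Pow(Add(-6827, 45701), -1)) = Mul(Add(45491, Mul(-89, Rational(1, 361))), Pow(38874, -1)) = Mul(Add(45491, Rational(-89, 361)), Rational(1, 38874)) = Mul(Rational(16422162, 361), Rational(1, 38874)) = Rational(2737027, 2338919)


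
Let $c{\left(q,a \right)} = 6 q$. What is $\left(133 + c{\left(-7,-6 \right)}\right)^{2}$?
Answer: $8281$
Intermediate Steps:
$\left(133 + c{\left(-7,-6 \right)}\right)^{2} = \left(133 + 6 \left(-7\right)\right)^{2} = \left(133 - 42\right)^{2} = 91^{2} = 8281$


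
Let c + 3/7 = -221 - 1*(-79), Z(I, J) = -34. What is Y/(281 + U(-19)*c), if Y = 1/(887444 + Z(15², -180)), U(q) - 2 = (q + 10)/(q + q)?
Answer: -133/4436606295 ≈ -2.9978e-8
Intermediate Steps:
c = -997/7 (c = -3/7 + (-221 - 1*(-79)) = -3/7 + (-221 + 79) = -3/7 - 142 = -997/7 ≈ -142.43)
U(q) = 2 + (10 + q)/(2*q) (U(q) = 2 + (q + 10)/(q + q) = 2 + (10 + q)/((2*q)) = 2 + (10 + q)*(1/(2*q)) = 2 + (10 + q)/(2*q))
Y = 1/887410 (Y = 1/(887444 - 34) = 1/887410 ≈ 1.1269e-6)
Y/(281 + U(-19)*c) = 1/(887410*(281 + (5/2 + 5/(-19))*(-997/7))) = 1/(887410*(281 + (5/2 + 5*(-1/19))*(-997/7))) = 1/(887410*(281 + (5/2 - 5/19)*(-997/7))) = 1/(887410*(281 + (85/38)*(-997/7))) = 1/(887410*(281 - 84745/266)) = 1/(887410*(-9999/266)) = (1/887410)*(-266/9999) = -133/4436606295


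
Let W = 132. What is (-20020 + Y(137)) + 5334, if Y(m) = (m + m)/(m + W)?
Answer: -3950260/269 ≈ -14685.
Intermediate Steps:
Y(m) = 2*m/(132 + m) (Y(m) = (m + m)/(m + 132) = (2*m)/(132 + m) = 2*m/(132 + m))
(-20020 + Y(137)) + 5334 = (-20020 + 2*137/(132 + 137)) + 5334 = (-20020 + 2*137/269) + 5334 = (-20020 + 2*137*(1/269)) + 5334 = (-20020 + 274/269) + 5334 = -5385106/269 + 5334 = -3950260/269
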